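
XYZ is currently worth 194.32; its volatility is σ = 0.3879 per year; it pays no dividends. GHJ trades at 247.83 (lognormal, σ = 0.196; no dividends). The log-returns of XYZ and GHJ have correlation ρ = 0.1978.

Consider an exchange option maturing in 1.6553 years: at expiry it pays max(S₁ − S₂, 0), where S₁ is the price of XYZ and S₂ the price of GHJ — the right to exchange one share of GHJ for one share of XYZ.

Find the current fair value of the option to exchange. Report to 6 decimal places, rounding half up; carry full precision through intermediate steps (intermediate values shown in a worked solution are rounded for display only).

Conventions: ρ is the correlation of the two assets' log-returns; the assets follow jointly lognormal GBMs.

σ_eff = √(σ₁² + σ₂² − 2ρσ₁σ₂) = √(0.3879² + 0.196² − 2·0.1978·0.3879·0.196) = 0.398504
d₁ = (ln(S₁/S₂) + (q₂ − q₁ + σ_eff²/2)T) / (σ_eff√T) = (ln(194.32/247.83) + (0.0 − 0.0 + 0.079403)·1.6553) / 0.512709 = -0.218060
d₂ = d₁ − σ_eff√T = -0.218060 − 0.512709 = -0.730769
N(d₁) = 0.413691,  N(d₂) = 0.232460
V = S₁·e^{−q₁T}·N(d₁) − S₂·e^{−q₂T}·N(d₂) = 80.388484 − 57.610582 = 22.777902
Key observation: pricing in GHJ-units makes this a unit-strike call on the ratio S₁/S₂ — the risk-free rate cancels and cannot affect the value.

exchange price = 22.777902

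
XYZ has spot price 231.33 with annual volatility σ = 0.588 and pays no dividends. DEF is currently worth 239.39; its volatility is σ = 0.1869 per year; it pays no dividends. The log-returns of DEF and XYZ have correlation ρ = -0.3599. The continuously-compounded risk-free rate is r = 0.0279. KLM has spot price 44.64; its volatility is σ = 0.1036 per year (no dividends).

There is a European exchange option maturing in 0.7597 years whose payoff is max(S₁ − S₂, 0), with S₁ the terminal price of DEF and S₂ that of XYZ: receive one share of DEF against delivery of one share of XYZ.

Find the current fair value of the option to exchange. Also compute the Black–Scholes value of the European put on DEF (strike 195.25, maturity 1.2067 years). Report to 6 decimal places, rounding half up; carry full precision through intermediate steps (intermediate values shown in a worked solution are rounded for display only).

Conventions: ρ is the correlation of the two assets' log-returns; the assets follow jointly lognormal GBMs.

exchange price = 58.815043
price(DEF put K=195.25) = 2.664883

σ_eff = √(σ₁² + σ₂² − 2ρσ₁σ₂) = √(0.1869² + 0.588² − 2·-0.3599·0.1869·0.588) = 0.678071
d₁ = (ln(S₁/S₂) + (q₂ − q₁ + σ_eff²/2)T) / (σ_eff√T) = (ln(239.39/231.33) + (0.0 − 0.0 + 0.229890)·0.7597) / 0.591011 = 0.353455
d₂ = d₁ − σ_eff√T = 0.353455 − 0.591011 = -0.237556
N(d₁) = 0.638126,  N(d₂) = 0.406113
V = S₁·e^{−q₁T}·N(d₁) − S₂·e^{−q₂T}·N(d₂) = 152.761072 − 93.946029 = 58.815043
[vanilla: DEF put K=195.25]
σ√T = 0.1869·√1.2067 = 0.205309
d₁ = (ln(S/K) + (r+σ²/2)T) / (σ√T) = (ln(239.39/195.25) + (0.0279+0.1869²/2)·1.2067) / 0.205309 = (0.203813 + 0.054743) / 0.205309 = 1.259348
d₂ = d₁ − σ√T = 1.259348 − 0.205309 = 1.054039
e^{−rT} = 0.966893
N(−d₁) = 0.103952,  N(−d₂) = 0.145933
price = K·e^{−rT}·N(−d₂) − S·N(−d₁) = 27.550012 − 24.885129 = 2.664883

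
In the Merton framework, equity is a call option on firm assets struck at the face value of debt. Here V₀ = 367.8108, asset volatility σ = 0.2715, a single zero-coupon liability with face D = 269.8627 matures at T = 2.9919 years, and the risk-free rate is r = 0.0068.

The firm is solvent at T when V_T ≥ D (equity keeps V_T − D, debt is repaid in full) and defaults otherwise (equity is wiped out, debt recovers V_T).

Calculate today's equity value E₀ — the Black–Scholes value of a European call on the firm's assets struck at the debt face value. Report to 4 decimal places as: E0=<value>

E0=123.8911

Equity is a call on the firm's assets struck at D = 269.8627:
d₁ = [ln(V₀/D) + (r + σ²/2)T] / (σ√T)
   = [ln(367.8108/269.8627) + (0.0068 + 0.5·0.2715²)·2.9919] / (0.2715·√2.9919)
   = [0.309655 + 0.130615] / 0.469617 = 0.937510
d₂ = d₁ − σ√T = 0.937510 − 0.469617 = 0.467893
N(d₁) = 0.825752,  N(d₂) = 0.680070,  e^(−rT) = 0.979861
E₀ = V₀·N(d₁) − D·e^(−rT)·N(d₂)
   = 367.8108·0.825752 − 269.8627·0.979861·0.680070 = 123.891114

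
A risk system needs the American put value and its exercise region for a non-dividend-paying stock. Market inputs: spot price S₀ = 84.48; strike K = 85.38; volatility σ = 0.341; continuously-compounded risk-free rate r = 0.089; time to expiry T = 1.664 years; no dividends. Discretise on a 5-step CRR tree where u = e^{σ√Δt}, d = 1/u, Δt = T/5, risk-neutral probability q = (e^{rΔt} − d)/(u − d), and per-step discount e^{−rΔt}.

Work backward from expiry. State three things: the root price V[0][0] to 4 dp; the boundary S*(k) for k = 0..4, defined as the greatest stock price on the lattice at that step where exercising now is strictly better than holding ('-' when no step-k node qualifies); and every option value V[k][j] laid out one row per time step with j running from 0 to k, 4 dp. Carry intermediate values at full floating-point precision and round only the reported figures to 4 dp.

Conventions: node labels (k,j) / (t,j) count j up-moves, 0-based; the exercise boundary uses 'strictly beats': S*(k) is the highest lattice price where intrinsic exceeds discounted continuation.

price = 10.8258
boundary = - - 57.0015 46.8222 57.0015
tree:
10.8258
17.8611 5.1265
28.3785 9.4366 1.5489
38.5578 16.7899 3.3724 0.0000
46.9192 28.3785 7.3424 0.0000 0.0000
53.7875 38.5578 15.9863 0.0000 0.0000 0.0000

params: Δt=0.33280 u=1.21740 d=0.82142 q=0.52690 e^(-rΔt)=0.97082
t_5 payoffs: 53.7875 38.5578 15.9863 0.0000 0.0000 0.0000
t_4: node(4,0) S=38.4608 payoff=46.9192 vs cont=44.4274 → 46.9192 [stop]  node(4,1) S=57.0015 payoff=28.3785 vs cont=25.8867 → 28.3785 [stop]  node(4,2) S=84.4800 payoff=0.9000 vs cont=7.3424 → 7.3424 [wait]  node(4,3) S=125.2050 payoff=0.0000 vs cont=0.0000 → 0.0000 [wait]  node(4,4) S=185.5622 payoff=0.0000 vs cont=0.0000 → 0.0000 [wait]  ⇒ S*(4)=57.0015
t_3: node(3,0) S=46.8222 payoff=38.5578 vs cont=36.0660 → 38.5578 [stop]  node(3,1) S=69.3937 payoff=15.9863 vs cont=16.7899 → 16.7899 [wait]  node(3,2) S=102.8461 payoff=0.0000 vs cont=3.3724 → 3.3724 [wait]  node(3,3) S=152.4248 payoff=0.0000 vs cont=0.0000 → 0.0000 [wait]  ⇒ S*(3)=46.8222
t_2: node(2,0) S=57.0015 payoff=28.3785 vs cont=26.2978 → 28.3785 [stop]  node(2,1) S=84.4800 payoff=0.9000 vs cont=9.4366 → 9.4366 [wait]  node(2,2) S=125.2050 payoff=0.0000 vs cont=1.5489 → 1.5489 [wait]  ⇒ S*(2)=57.0015
t_1: node(1,0) S=69.3937 payoff=15.9863 vs cont=17.8611 → 17.8611 [wait]  node(1,1) S=102.8461 payoff=0.0000 vs cont=5.1265 → 5.1265 [wait]  ⇒ S*(1)=-
t_0: node(0,0) S=84.4800 payoff=0.9000 vs cont=10.8258 → 10.8258 [wait]  ⇒ S*(0)=-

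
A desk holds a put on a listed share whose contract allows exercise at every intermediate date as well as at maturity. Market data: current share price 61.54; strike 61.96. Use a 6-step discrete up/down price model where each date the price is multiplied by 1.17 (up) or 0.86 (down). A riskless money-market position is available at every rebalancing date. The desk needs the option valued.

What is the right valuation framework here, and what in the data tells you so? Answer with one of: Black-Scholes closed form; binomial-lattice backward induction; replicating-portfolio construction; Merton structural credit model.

framework: binomial-lattice backward induction

Key observation: an American put (K = 61.96, S₀ = 61.54) on a 6-date tree has no closed form — the optimal stopping decision is embedded and must be resolved recursively from expiry.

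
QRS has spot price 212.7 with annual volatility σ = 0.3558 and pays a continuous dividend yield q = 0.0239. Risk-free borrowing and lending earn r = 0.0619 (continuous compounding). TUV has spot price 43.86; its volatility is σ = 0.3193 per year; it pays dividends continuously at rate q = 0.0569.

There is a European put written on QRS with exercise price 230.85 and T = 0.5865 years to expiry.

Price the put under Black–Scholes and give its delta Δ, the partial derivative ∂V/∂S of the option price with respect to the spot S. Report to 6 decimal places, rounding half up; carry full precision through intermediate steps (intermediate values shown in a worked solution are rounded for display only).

σ√T = 0.3558·√0.5865 = 0.272483
d₁ = (ln(S/K) + (r−q+σ²/2)T) / (σ√T) = (ln(212.7/230.85) + (0.0619−0.0239+0.3558²/2)·0.5865) / 0.272483 = (-0.081885 + 0.059411) / 0.272483 = -0.082482
d₂ = d₁ − σ√T = -0.082482 − 0.272483 = -0.354965
e^{−rT} = 0.964347
e^{−qT} = 0.986080
N(−d₁) = 0.532868,  N(−d₂) = 0.638692
Put price V = K·e^{−rT}·N(−d₂) − S·e^{−qT}·N(−d₁) = 142.185270 − 111.763386 = 30.421884
Δ = −e^{−qT}·N(−d₁) = -0.525451

price = 30.421884
Δ = -0.525451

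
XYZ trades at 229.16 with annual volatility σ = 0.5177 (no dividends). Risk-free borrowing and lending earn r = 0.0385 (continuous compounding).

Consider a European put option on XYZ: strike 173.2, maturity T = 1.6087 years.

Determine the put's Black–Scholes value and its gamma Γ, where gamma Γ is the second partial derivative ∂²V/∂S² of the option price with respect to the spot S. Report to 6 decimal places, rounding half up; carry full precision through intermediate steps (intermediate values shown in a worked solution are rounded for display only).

price = 23.621344
Γ = 0.001849

σ√T = 0.5177·√1.6087 = 0.656622
d₁ = (ln(S/K) + (r+σ²/2)T) / (σ√T) = (ln(229.16/173.2) + (0.0385+0.5177²/2)·1.6087) / 0.656622 = (0.279973 + 0.277511) / 0.656622 = 0.849019
d₂ = d₁ − σ√T = 0.849019 − 0.656622 = 0.192397
e^{−rT} = 0.939944
N(−d₁) = 0.197935,  N(−d₂) = 0.423716
Put price V = K·e^{−rT}·N(−d₂) − S·N(−d₁) = 68.980211 − 45.358867 = 23.621344
φ(d₁) = (1/√(2π))·e^{−d₁²/2} = 0.278217
Γ = φ(d₁) / (S·σ·√T) = 0.001849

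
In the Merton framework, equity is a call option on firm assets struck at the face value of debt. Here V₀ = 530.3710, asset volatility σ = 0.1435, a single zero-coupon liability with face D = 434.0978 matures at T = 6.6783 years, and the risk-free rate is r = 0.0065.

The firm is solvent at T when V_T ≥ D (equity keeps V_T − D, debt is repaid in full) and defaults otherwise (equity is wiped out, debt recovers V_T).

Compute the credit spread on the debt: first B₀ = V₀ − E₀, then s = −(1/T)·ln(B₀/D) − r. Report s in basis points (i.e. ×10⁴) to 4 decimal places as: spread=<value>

spread=98.5597

Apply the equity-as-call identities (strike 434.0978, horizon 6.6783 years):
d₁ = [ln(V₀/D) + (r + σ²/2)T] / (σ√T)
   = [ln(530.3710/434.0978) + (0.0065 + 0.5·0.1435²)·6.6783] / (0.1435·√6.6783)
   = [0.200307 + 0.112170] / 0.370839 = 0.842621
d₂ = d₁ − σ√T = 0.842621 − 0.370839 = 0.471783
N(d₁) = 0.800280,  N(d₂) = 0.681459,  e^(−rT) = 0.957520
E₀ = V₀·N(d₁) − D·e^(−rT)·N(d₂)
   = 530.3710·0.800280 − 434.0978·0.957520·0.681459 = 141.191855
B₀ = V₀ − E₀ = 530.3710 − 141.191855 = 389.179145
spread = −(1/T)·ln(B₀/D) − r = −(1/6.6783)·ln(389.179145/434.0978) − 0.0065 = 0.00985597
in basis points: 0.00985597 × 10⁴ = 98.5597 bp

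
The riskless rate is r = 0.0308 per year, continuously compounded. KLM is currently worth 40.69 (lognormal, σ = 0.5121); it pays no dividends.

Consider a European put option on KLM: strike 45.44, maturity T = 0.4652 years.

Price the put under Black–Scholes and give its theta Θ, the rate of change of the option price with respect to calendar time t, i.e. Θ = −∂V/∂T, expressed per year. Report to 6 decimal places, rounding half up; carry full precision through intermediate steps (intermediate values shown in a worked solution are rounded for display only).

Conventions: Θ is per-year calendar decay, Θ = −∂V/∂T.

σ√T = 0.5121·√0.4652 = 0.349281
d₁ = (ln(S/K) + (r+σ²/2)T) / (σ√T) = (ln(40.69/45.44) + (0.0308+0.5121²/2)·0.4652) / 0.349281 = (-0.110410 + 0.075327) / 0.349281 = -0.100446
d₂ = d₁ − σ√T = -0.100446 − 0.349281 = -0.449726
e^{−rT} = 0.985774
N(−d₁) = 0.540005,  N(−d₂) = 0.673546
Put price V = K·e^{−rT}·N(−d₂) − S·N(−d₁) = 30.170536 − 21.972793 = 8.197743
φ(d₁) = (1/√(2π))·e^{−d₁²/2} = 0.396935
Θ = −S·φ(d₁)·σ/(2√T) + r·K·e^{−rT}·N(−d₂) = −6.063338 + 0.929253 = -5.134086

price = 8.197743
Θ = -5.134086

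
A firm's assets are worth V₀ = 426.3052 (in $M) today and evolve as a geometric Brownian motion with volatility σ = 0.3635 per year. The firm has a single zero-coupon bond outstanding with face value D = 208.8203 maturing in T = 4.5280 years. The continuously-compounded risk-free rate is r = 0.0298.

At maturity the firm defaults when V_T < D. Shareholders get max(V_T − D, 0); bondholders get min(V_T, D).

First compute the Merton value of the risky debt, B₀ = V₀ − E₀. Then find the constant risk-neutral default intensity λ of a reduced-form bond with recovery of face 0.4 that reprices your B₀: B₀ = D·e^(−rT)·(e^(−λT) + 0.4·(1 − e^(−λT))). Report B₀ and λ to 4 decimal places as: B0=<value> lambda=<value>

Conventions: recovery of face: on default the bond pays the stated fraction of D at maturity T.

B0=168.2831 lambda=0.0306

With assets at 426.3052 and a single debt payment of 208.8203 at 4.5280 years:
d₁ = [ln(V₀/D) + (r + σ²/2)T] / (σ√T)
   = [ln(426.3052/208.8203) + (0.0298 + 0.5·0.3635²)·4.5280] / (0.3635·√4.5280)
   = [0.713681 + 0.434082] / 0.773495 = 1.483866
d₂ = d₁ − σ√T = 1.483866 − 0.773495 = 0.710371
N(d₁) = 0.931078,  N(d₂) = 0.761263,  e^(−rT) = 0.873773
E₀ = V₀·N(d₁) − D·e^(−rT)·N(d₂)
   = 426.3052·0.931078 − 208.8203·0.873773·0.761263 = 258.022057
B₀ = V₀ − E₀ = 426.3052 − 258.022057 = 168.283143
e^(−λT) = (B₀·e^(rT)/D − 0.4)/(1 − 0.4) = (168.2831·1.144462/208.8203 − 0.4)/0.6 = 0.87048883
λ = −ln(0.87048883)/4.5280 = 0.030632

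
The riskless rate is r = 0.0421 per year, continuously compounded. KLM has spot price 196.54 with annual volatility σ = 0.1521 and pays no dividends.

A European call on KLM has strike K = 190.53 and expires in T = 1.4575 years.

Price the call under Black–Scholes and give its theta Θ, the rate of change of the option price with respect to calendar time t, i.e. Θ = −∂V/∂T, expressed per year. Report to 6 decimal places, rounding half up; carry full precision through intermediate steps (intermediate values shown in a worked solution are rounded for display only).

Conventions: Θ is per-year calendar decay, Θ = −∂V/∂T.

σ√T = 0.1521·√1.4575 = 0.183626
d₁ = (ln(S/K) + (r+σ²/2)T) / (σ√T) = (ln(196.54/190.53) + (0.0421+0.1521²/2)·1.4575) / 0.183626 = (0.031056 + 0.078220) / 0.183626 = 0.595103
d₂ = d₁ − σ√T = 0.595103 − 0.183626 = 0.411478
e^{−rT} = 0.940484
N(d₁) = 0.724113,  N(d₂) = 0.659639
Call price V = S·N(d₁) − K·e^{−rT}·N(d₂) = 142.317125 − 118.200939 = 24.116186
φ(d₁) = (1/√(2π))·e^{−d₁²/2} = 0.334201
Θ = −S·φ(d₁)·σ/(2√T) − r·K·e^{−rT}·N(d₂) = −4.137650 − 4.976260 = -9.113909

price = 24.116186
Θ = -9.113909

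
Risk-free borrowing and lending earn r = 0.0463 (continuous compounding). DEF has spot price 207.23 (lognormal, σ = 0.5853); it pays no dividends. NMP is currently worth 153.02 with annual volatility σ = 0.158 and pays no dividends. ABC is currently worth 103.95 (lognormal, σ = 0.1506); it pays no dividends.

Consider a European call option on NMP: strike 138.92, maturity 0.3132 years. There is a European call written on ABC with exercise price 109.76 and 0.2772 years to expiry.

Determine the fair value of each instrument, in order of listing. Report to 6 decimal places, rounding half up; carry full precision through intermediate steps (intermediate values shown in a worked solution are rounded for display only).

[NMP call K=138.92]
σ√T = 0.158·√0.3132 = 0.088424
d₁ = (ln(S/K) + (r+σ²/2)T) / (σ√T) = (ln(153.02/138.92) + (0.0463+0.158²/2)·0.3132) / 0.088424 = (0.096670 + 0.018411) / 0.088424 = 1.301474
d₂ = d₁ − σ√T = 1.301474 − 0.088424 = 1.213050
e^{−rT} = 0.985603
N(d₁) = 0.903452,  N(d₂) = 0.887445
price = S·N(d₁) − K·e^{−rT}·N(d₂) = 138.246197 − 121.508955 = 16.737242
[ABC call K=109.76]
σ√T = 0.1506·√0.2772 = 0.079291
d₁ = (ln(S/K) + (r+σ²/2)T) / (σ√T) = (ln(103.95/109.76) + (0.0463+0.1506²/2)·0.2772) / 0.079291 = (-0.054386 + 0.015978) / 0.079291 = -0.484399
d₂ = d₁ − σ√T = -0.484399 − 0.079291 = -0.563690
e^{−rT} = 0.987248
N(d₁) = 0.314051,  N(d₂) = 0.286483
price = S·N(d₁) − K·e^{−rT}·N(d₂) = 32.645632 − 31.043346 = 1.602287

price(NMP call K=138.92) = 16.737242
price(ABC call K=109.76) = 1.602287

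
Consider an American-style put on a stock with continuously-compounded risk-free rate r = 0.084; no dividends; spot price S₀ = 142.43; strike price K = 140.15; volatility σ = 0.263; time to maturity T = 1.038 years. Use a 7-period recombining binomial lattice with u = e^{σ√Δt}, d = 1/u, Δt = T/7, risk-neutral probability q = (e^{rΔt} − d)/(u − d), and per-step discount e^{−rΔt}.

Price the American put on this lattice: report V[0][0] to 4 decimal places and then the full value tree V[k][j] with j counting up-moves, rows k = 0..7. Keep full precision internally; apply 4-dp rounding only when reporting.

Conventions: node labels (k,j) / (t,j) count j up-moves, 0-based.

Δt=0.14829  u=1.10658  d=0.90368  q=0.53648  discount=0.98762
step 7 (expiry): payoffs max(K−S,0) = 70.0502 54.3111 35.0383 11.4383 0.0000 0.0000 0.0000 0.0000
k=6: (k=6,j=0): S=77.5712, K−S=62.5788, hold=60.8439 ⇒ V=62.5788 exercise | (k=6,j=1): S=94.9877, K−S=45.1623, hold=43.4274 ⇒ V=45.1623 exercise | (k=6,j=2): S=116.3147, K−S=23.8353, hold=22.1005 ⇒ V=23.8353 exercise | (k=6,j=3): S=142.4300, K−S=0.0000, hold=5.2363 ⇒ V=5.2363 continue | (k=6,j=4): S=174.4088, K−S=0.0000, hold=0.0000 ⇒ V=0.0000 continue | (k=6,j=5): S=213.5676, K−S=0.0000, hold=0.0000 ⇒ V=0.0000 continue | (k=6,j=6): S=261.5185, K−S=0.0000, hold=0.0000 ⇒ V=0.0000 continue
k=5: (k=5,j=0): S=85.8389, K−S=54.3111, hold=52.5762 ⇒ V=54.3111 exercise | (k=5,j=1): S=105.1117, K−S=35.0383, hold=33.3034 ⇒ V=35.0383 exercise | (k=5,j=2): S=128.7117, K−S=11.4383, hold=13.6858 ⇒ V=13.6858 continue | (k=5,j=3): S=157.6104, K−S=0.0000, hold=2.3971 ⇒ V=2.3971 continue | (k=5,j=4): S=192.9976, K−S=0.0000, hold=0.0000 ⇒ V=0.0000 continue | (k=5,j=5): S=236.3300, K−S=0.0000, hold=0.0000 ⇒ V=0.0000 continue
k=4: (k=4,j=0): S=94.9877, K−S=45.1623, hold=43.4274 ⇒ V=45.1623 exercise | (k=4,j=1): S=116.3147, K−S=23.8353, hold=23.2913 ⇒ V=23.8353 exercise | (k=4,j=2): S=142.4300, K−S=0.0000, hold=7.5352 ⇒ V=7.5352 continue | (k=4,j=3): S=174.4088, K−S=0.0000, hold=1.0974 ⇒ V=1.0974 continue | (k=4,j=4): S=213.5676, K−S=0.0000, hold=0.0000 ⇒ V=0.0000 continue
k=3: (k=3,j=0): S=105.1117, K−S=35.0383, hold=33.3034 ⇒ V=35.0383 exercise | (k=3,j=1): S=128.7117, K−S=11.4383, hold=14.9039 ⇒ V=14.9039 continue | (k=3,j=2): S=157.6104, K−S=0.0000, hold=4.0309 ⇒ V=4.0309 continue | (k=3,j=3): S=192.9976, K−S=0.0000, hold=0.5024 ⇒ V=0.5024 continue
k=2: (k=2,j=0): S=116.3147, K−S=23.8353, hold=23.9366 ⇒ V=23.9366 continue | (k=2,j=1): S=142.4300, K−S=0.0000, hold=8.9585 ⇒ V=8.9585 continue | (k=2,j=2): S=174.4088, K−S=0.0000, hold=2.1115 ⇒ V=2.1115 continue
k=1: (k=1,j=0): S=128.7117, K−S=11.4383, hold=15.7044 ⇒ V=15.7044 continue | (k=1,j=1): S=157.6104, K−S=0.0000, hold=5.2198 ⇒ V=5.2198 continue
k=0: (k=0,j=0): S=142.4300, K−S=0.0000, hold=9.9549 ⇒ V=9.9549 continue

price = 9.9549
tree:
9.9549
15.7044 5.2198
23.9366 8.9585 2.1115
35.0383 14.9039 4.0309 0.5024
45.1623 23.8353 7.5352 1.0974 0.0000
54.3111 35.0383 13.6858 2.3971 0.0000 0.0000
62.5788 45.1623 23.8353 5.2363 0.0000 0.0000 0.0000
70.0502 54.3111 35.0383 11.4383 0.0000 0.0000 0.0000 0.0000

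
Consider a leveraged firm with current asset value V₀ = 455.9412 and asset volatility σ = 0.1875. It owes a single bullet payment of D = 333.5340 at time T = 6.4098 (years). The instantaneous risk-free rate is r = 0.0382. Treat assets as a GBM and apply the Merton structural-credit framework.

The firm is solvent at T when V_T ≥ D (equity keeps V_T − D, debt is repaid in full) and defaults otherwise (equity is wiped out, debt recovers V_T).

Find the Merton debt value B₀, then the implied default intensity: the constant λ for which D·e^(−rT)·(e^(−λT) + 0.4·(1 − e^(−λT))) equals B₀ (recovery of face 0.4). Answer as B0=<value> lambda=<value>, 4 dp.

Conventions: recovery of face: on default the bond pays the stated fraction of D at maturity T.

Equity is a call on the firm's assets struck at D = 333.5340:
d₁ = [ln(V₀/D) + (r + σ²/2)T] / (σ√T)
   = [ln(455.9412/333.5340) + (0.0382 + 0.5·0.1875²)·6.4098] / (0.1875·√6.4098)
   = [0.312619 + 0.357527] / 0.474705 = 1.411711
d₂ = d₁ − σ√T = 1.411711 − 0.474705 = 0.937006
N(d₁) = 0.920982,  N(d₂) = 0.825622,  e^(−rT) = 0.782819
E₀ = V₀·N(d₁) − D·e^(−rT)·N(d₂)
   = 455.9412·0.920982 − 333.5340·0.782819·0.825622 = 204.346663
B₀ = V₀ − E₀ = 455.9412 − 204.346663 = 251.594537
e^(−λT) = (B₀·e^(rT)/D − 0.4)/(1 − 0.4) = (251.5945·1.277435/333.5340 − 0.4)/0.6 = 0.93934493
λ = −ln(0.93934493)/6.4098 = 0.009762

B0=251.5945 lambda=0.0098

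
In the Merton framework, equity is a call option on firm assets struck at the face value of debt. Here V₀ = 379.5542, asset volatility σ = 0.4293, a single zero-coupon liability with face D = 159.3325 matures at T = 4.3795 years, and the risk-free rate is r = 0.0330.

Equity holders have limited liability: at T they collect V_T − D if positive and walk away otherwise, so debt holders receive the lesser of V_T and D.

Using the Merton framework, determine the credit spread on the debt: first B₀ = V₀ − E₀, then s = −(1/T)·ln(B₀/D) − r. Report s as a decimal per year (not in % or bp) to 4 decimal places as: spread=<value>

spread=0.0217

Equity is a call on the firm's assets struck at D = 159.3325:
d₁ = [ln(V₀/D) + (r + σ²/2)T] / (σ√T)
   = [ln(379.5542/159.3325) + (0.0330 + 0.5·0.4293²)·4.3795] / (0.4293·√4.3795)
   = [0.868004 + 0.548091] / 0.898407 = 1.576229
d₂ = d₁ − σ√T = 1.576229 − 0.898407 = 0.677822
N(d₁) = 0.942513,  N(d₂) = 0.751058,  e^(−rT) = 0.865435
E₀ = V₀·N(d₁) − D·e^(−rT)·N(d₂)
   = 379.5542·0.942513 − 159.3325·0.865435·0.751058 = 254.170211
B₀ = V₀ − E₀ = 379.5542 − 254.170211 = 125.383989
spread = −(1/T)·ln(B₀/D) − r = −(1/4.3795)·ln(125.383989/159.3325) − 0.0330 = 0.02171224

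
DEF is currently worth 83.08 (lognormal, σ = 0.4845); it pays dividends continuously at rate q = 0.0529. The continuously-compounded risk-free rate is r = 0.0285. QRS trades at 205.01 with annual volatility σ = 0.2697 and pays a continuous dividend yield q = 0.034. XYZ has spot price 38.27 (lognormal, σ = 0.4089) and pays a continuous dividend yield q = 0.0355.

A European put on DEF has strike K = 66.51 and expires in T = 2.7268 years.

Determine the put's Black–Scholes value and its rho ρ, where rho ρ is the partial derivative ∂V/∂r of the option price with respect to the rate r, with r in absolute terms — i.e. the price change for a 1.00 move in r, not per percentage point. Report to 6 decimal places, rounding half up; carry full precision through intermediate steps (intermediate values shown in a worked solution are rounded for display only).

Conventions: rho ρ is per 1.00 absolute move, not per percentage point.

price = 15.923177
ρ = -97.536631

σ√T = 0.4845·√2.7268 = 0.800056
d₁ = (ln(S/K) + (r−q+σ²/2)T) / (σ√T) = (ln(83.08/66.51) + (0.0285−0.0529+0.4845²/2)·2.7268) / 0.800056 = (0.222452 + 0.253511) / 0.800056 = 0.594912
d₂ = d₁ − σ√T = 0.594912 − 0.800056 = -0.205144
e^{−rT} = 0.925229
e^{−qT} = 0.865673
N(−d₁) = 0.275951,  N(−d₂) = 0.581270
Put price V = K·e^{−rT}·N(−d₂) − S·e^{−qT}·N(−d₁) = 35.769631 − 19.846454 = 15.923177
ρ = −K·T·e^{−rT}·N(−d₂) = -97.536631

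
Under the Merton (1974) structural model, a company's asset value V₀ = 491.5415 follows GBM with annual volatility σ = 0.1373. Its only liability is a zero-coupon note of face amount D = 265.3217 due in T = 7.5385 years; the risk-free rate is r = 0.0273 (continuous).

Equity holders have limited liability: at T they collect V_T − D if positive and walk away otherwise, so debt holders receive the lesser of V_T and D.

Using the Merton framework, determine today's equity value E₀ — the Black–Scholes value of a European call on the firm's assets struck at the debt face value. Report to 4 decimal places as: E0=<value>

Equity is a call on the firm's assets struck at D = 265.3217:
d₁ = [ln(V₀/D) + (r + σ²/2)T] / (σ√T)
   = [ln(491.5415/265.3217) + (0.0273 + 0.5·0.1373²)·7.5385] / (0.1373·√7.5385)
   = [0.616603 + 0.276856] / 0.376975 = 2.370074
d₂ = d₁ − σ√T = 2.370074 − 0.376975 = 1.993099
N(d₁) = 0.991108,  N(d₂) = 0.976875,  e^(−rT) = 0.813995
E₀ = V₀·N(d₁) − D·e^(−rT)·N(d₂)
   = 491.5415·0.991108 − 265.3217·0.813995·0.976875 = 276.194434

E0=276.1944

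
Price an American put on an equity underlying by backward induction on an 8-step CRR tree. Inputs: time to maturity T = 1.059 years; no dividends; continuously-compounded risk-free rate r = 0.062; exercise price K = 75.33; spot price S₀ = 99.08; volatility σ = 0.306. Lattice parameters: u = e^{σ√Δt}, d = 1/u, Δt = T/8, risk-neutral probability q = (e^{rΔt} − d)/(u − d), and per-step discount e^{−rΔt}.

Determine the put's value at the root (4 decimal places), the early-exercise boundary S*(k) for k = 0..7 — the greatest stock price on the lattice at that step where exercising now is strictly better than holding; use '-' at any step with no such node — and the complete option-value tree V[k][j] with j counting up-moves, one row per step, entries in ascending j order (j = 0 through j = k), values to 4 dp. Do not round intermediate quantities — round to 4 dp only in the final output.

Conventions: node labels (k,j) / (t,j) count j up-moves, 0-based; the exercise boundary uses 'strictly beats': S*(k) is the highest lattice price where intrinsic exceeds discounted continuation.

price = 1.9362
boundary = - - - - - 56.7844 50.8016 56.7844
tree:
1.9362
3.2246 0.7254
5.2476 1.3263 0.1579
8.3020 2.3877 0.3244 0.0000
12.6823 4.2132 0.6662 0.0000 0.0000
18.5456 7.2346 1.3684 0.0000 0.0000 0.0000
24.5284 11.9444 2.8108 0.0000 0.0000 0.0000 0.0000
29.8808 18.5456 5.7733 0.0000 0.0000 0.0000 0.0000 0.0000
34.6693 24.5284 11.8582 0.0000 0.0000 0.0000 0.0000 0.0000 0.0000

Δt=0.13237, u=1.11777, d=0.89464, q=0.50913, disc=e^(-rΔt)=0.99183
k=8 terminal: V=max(K-S,0) → 34.6693 24.5284 11.8582 0.0000 0.0000 0.0000 0.0000 0.0000 0.0000
k=7: j=0 S=45.4492 intr=29.8808 cont=29.2651 V=29.8808[EX]; j=1 S=56.7844 intr=18.5456 cont=17.9299 V=18.5456[EX]; j=2 S=70.9467 intr=4.3833 cont=5.7733 V=5.7733[hold]; j=3 S=88.6410 intr=0.0000 cont=0.0000 V=0.0000[hold]; j=4 S=110.7484 intr=0.0000 cont=0.0000 V=0.0000[hold]; j=5 S=138.3694 intr=0.0000 cont=0.0000 V=0.0000[hold]; j=6 S=172.8792 intr=0.0000 cont=0.0000 V=0.0000[hold]; j=7 S=215.9959 intr=0.0000 cont=0.0000 V=0.0000[hold]  S*(7)=56.7844
k=6: j=0 S=50.8016 intr=24.5284 cont=23.9126 V=24.5284[EX]; j=1 S=63.4718 intr=11.8582 cont=11.9444 V=11.9444[hold]; j=2 S=79.3018 intr=0.0000 cont=2.8108 V=2.8108[hold]; j=3 S=99.0800 intr=0.0000 cont=0.0000 V=0.0000[hold]; j=4 S=123.7909 intr=0.0000 cont=0.0000 V=0.0000[hold]; j=5 S=154.6648 intr=0.0000 cont=0.0000 V=0.0000[hold]; j=6 S=193.2387 intr=0.0000 cont=0.0000 V=0.0000[hold]  S*(6)=50.8016
k=5: j=0 S=56.7844 intr=18.5456 cont=17.9734 V=18.5456[EX]; j=1 S=70.9467 intr=4.3833 cont=7.2346 V=7.2346[hold]; j=2 S=88.6410 intr=0.0000 cont=1.3684 V=1.3684[hold]; j=3 S=110.7484 intr=0.0000 cont=0.0000 V=0.0000[hold]; j=4 S=138.3694 intr=0.0000 cont=0.0000 V=0.0000[hold]; j=5 S=172.8792 intr=0.0000 cont=0.0000 V=0.0000[hold]  S*(5)=56.7844
k=4: j=0 S=63.4718 intr=11.8582 cont=12.6823 V=12.6823[hold]; j=1 S=79.3018 intr=0.0000 cont=4.2132 V=4.2132[hold]; j=2 S=99.0800 intr=0.0000 cont=0.6662 V=0.6662[hold]; j=3 S=123.7909 intr=0.0000 cont=0.0000 V=0.0000[hold]; j=4 S=154.6648 intr=0.0000 cont=0.0000 V=0.0000[hold]  S*(4)=-
k=3: j=0 S=70.9467 intr=4.3833 cont=8.3020 V=8.3020[hold]; j=1 S=88.6410 intr=0.0000 cont=2.3877 V=2.3877[hold]; j=2 S=110.7484 intr=0.0000 cont=0.3244 V=0.3244[hold]; j=3 S=138.3694 intr=0.0000 cont=0.0000 V=0.0000[hold]  S*(3)=-
k=2: j=0 S=79.3018 intr=0.0000 cont=5.2476 V=5.2476[hold]; j=1 S=99.0800 intr=0.0000 cont=1.3263 V=1.3263[hold]; j=2 S=123.7909 intr=0.0000 cont=0.1579 V=0.1579[hold]  S*(2)=-
k=1: j=0 S=88.6410 intr=0.0000 cont=3.2246 V=3.2246[hold]; j=1 S=110.7484 intr=0.0000 cont=0.7254 V=0.7254[hold]  S*(1)=-
k=0: j=0 S=99.0800 intr=0.0000 cont=1.9362 V=1.9362[hold]  S*(0)=-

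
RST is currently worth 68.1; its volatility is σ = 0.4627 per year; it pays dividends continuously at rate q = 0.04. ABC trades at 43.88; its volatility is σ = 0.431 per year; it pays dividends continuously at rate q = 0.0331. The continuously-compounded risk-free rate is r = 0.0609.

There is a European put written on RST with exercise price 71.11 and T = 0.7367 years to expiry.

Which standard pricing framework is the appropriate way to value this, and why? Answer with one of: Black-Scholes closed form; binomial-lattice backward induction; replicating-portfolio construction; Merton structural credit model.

framework: Black-Scholes closed form

Key observation: everything needed for the exact continuous-time valuation of the European put on RST (strike 71.11) is given, and no feature rules the closed form out.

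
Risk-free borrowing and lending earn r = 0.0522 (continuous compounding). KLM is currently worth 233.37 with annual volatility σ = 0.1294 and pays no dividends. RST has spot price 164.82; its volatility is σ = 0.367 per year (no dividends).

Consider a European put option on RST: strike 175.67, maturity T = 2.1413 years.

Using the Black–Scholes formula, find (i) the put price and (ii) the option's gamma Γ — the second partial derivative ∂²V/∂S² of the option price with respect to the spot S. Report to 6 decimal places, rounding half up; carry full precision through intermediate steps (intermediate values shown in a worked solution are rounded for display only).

σ√T = 0.367·√2.1413 = 0.537038
d₁ = (ln(S/K) + (r+σ²/2)T) / (σ√T) = (ln(164.82/175.67) + (0.0522+0.367²/2)·2.1413) / 0.537038 = (-0.063753 + 0.255981) / 0.537038 = 0.357940
d₂ = d₁ − σ√T = 0.357940 − 0.537038 = -0.179098
e^{−rT} = 0.894245
N(−d₁) = 0.360194,  N(−d₂) = 0.571069
Put price V = K·e^{−rT}·N(−d₂) − S·N(−d₁) = 89.710424 − 59.367184 = 30.343240
φ(d₁) = (1/√(2π))·e^{−d₁²/2} = 0.374187
Γ = φ(d₁) / (S·σ·√T) = 0.004227

price = 30.343240
Γ = 0.004227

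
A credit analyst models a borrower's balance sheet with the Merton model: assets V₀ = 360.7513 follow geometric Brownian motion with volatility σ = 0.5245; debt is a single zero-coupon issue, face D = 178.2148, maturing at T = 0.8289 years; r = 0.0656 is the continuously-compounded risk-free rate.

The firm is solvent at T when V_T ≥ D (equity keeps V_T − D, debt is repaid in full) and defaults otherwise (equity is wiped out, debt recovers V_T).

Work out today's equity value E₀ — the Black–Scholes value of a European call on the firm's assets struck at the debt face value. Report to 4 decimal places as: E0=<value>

Equity is a call on the firm's assets struck at D = 178.2148:
d₁ = [ln(V₀/D) + (r + σ²/2)T] / (σ√T)
   = [ln(360.7513/178.2148) + (0.0656 + 0.5·0.5245²)·0.8289] / (0.5245·√0.8289)
   = [0.705199 + 0.168391] / 0.477525 = 1.829411
d₂ = d₁ − σ√T = 1.829411 − 0.477525 = 1.351885
N(d₁) = 0.966331,  N(d₂) = 0.911794,  e^(−rT) = 0.947076
E₀ = V₀·N(d₁) − D·e^(−rT)·N(d₂)
   = 360.7513·0.966331 − 178.2148·0.947076·0.911794 = 194.709844

E0=194.7098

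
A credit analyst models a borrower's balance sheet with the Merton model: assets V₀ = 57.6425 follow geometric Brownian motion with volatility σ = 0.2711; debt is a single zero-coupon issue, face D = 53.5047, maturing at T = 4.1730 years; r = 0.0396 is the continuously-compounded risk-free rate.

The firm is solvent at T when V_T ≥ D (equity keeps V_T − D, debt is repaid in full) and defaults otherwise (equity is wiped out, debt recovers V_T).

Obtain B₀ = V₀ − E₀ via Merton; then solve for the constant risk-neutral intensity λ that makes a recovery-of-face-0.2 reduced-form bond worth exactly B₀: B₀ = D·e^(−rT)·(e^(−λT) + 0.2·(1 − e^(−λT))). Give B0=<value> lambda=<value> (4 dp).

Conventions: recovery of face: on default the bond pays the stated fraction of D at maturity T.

Work the structural quantities from V₀ = 57.6425 against face 53.5047:
d₁ = [ln(V₀/D) + (r + σ²/2)T] / (σ√T)
   = [ln(57.6425/53.5047) + (0.0396 + 0.5·0.2711²)·4.1730] / (0.2711·√4.1730)
   = [0.074491 + 0.318599] / 0.553801 = 0.709802
d₂ = d₁ − σ√T = 0.709802 − 0.553801 = 0.156001
N(d₁) = 0.761087,  N(d₂) = 0.561984,  e^(−rT) = 0.847681
E₀ = V₀·N(d₁) − D·e^(−rT)·N(d₂)
   = 57.6425·0.761087 − 53.5047·0.847681·0.561984 = 18.382195
B₀ = V₀ − E₀ = 57.6425 − 18.382195 = 39.260305
e^(−λT) = (B₀·e^(rT)/D − 0.2)/(1 − 0.2) = (39.2603·1.179689/53.5047 − 0.2)/0.8 = 0.83202976
λ = −ln(0.83202976)/4.1730 = 0.044066

B0=39.2603 lambda=0.0441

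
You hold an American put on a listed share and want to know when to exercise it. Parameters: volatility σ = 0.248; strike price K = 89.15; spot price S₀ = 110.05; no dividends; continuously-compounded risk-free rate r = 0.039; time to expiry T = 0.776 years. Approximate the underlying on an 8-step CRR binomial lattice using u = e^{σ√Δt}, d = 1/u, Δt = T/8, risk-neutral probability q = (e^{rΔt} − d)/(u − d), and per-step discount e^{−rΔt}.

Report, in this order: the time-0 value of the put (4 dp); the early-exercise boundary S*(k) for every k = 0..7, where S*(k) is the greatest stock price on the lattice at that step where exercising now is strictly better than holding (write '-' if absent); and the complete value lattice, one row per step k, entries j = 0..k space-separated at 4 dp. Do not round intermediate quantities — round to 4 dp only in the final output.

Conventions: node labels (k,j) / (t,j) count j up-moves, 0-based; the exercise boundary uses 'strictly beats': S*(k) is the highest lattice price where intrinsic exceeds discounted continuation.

Δt=0.09700, u=1.08030, d=0.92567, q=0.50521, disc=e^(-rΔt)=0.99622
k=8 terminal: V=max(K-S,0) → 29.8256 19.9155 8.3499 0.0000 0.0000 0.0000 0.0000 0.0000 0.0000
k=7: j=0 S=64.0882 intr=25.0618 cont=24.7252 V=25.0618[EX]; j=1 S=74.7941 intr=14.3559 cont=14.0193 V=14.3559[EX]; j=2 S=87.2884 intr=1.8616 cont=4.1158 V=4.1158[hold]; j=3 S=101.8698 intr=0.0000 cont=0.0000 V=0.0000[hold]; j=4 S=118.8871 intr=0.0000 cont=0.0000 V=0.0000[hold]; j=5 S=138.7470 intr=0.0000 cont=0.0000 V=0.0000[hold]; j=6 S=161.9246 intr=0.0000 cont=0.0000 V=0.0000[hold]; j=7 S=188.9739 intr=0.0000 cont=0.0000 V=0.0000[hold]  S*(7)=74.7941
k=6: j=0 S=69.2345 intr=19.9155 cont=19.5788 V=19.9155[EX]; j=1 S=80.8001 intr=8.3499 cont=9.1478 V=9.1478[hold]; j=2 S=94.2977 intr=0.0000 cont=2.0288 V=2.0288[hold]; j=3 S=110.0500 intr=0.0000 cont=0.0000 V=0.0000[hold]; j=4 S=128.4337 intr=0.0000 cont=0.0000 V=0.0000[hold]; j=5 S=149.8885 intr=0.0000 cont=0.0000 V=0.0000[hold]; j=6 S=174.9272 intr=0.0000 cont=0.0000 V=0.0000[hold]  S*(6)=69.2345
k=5: j=0 S=74.7941 intr=14.3559 cont=14.4209 V=14.4209[hold]; j=1 S=87.2884 intr=1.8616 cont=5.5303 V=5.5303[hold]; j=2 S=101.8698 intr=0.0000 cont=1.0000 V=1.0000[hold]; j=3 S=118.8871 intr=0.0000 cont=0.0000 V=0.0000[hold]; j=4 S=138.7470 intr=0.0000 cont=0.0000 V=0.0000[hold]; j=5 S=161.9246 intr=0.0000 cont=0.0000 V=0.0000[hold]  S*(5)=-
k=4: j=0 S=80.8001 intr=8.3499 cont=9.8918 V=9.8918[hold]; j=1 S=94.2977 intr=0.0000 cont=3.2293 V=3.2293[hold]; j=2 S=110.0500 intr=0.0000 cont=0.4929 V=0.4929[hold]; j=3 S=128.4337 intr=0.0000 cont=0.0000 V=0.0000[hold]; j=4 S=149.8885 intr=0.0000 cont=0.0000 V=0.0000[hold]  S*(4)=-
k=3: j=0 S=87.2884 intr=1.8616 cont=6.5012 V=6.5012[hold]; j=1 S=101.8698 intr=0.0000 cont=1.8399 V=1.8399[hold]; j=2 S=118.8871 intr=0.0000 cont=0.2430 V=0.2430[hold]; j=3 S=138.7470 intr=0.0000 cont=0.0000 V=0.0000[hold]  S*(3)=-
k=2: j=0 S=94.2977 intr=0.0000 cont=4.1306 V=4.1306[hold]; j=1 S=110.0500 intr=0.0000 cont=1.0292 V=1.0292[hold]; j=2 S=128.4337 intr=0.0000 cont=0.1198 V=0.1198[hold]  S*(2)=-
k=1: j=0 S=101.8698 intr=0.0000 cont=2.5541 V=2.5541[hold]; j=1 S=118.8871 intr=0.0000 cont=0.5676 V=0.5676[hold]  S*(1)=-
k=0: j=0 S=110.0500 intr=0.0000 cont=1.5446 V=1.5446[hold]  S*(0)=-

price = 1.5446
boundary = - - - - - - 69.2345 74.7941
tree:
1.5446
2.5541 0.5676
4.1306 1.0292 0.1198
6.5012 1.8399 0.2430 0.0000
9.8918 3.2293 0.4929 0.0000 0.0000
14.4209 5.5303 1.0000 0.0000 0.0000 0.0000
19.9155 9.1478 2.0288 0.0000 0.0000 0.0000 0.0000
25.0618 14.3559 4.1158 0.0000 0.0000 0.0000 0.0000 0.0000
29.8256 19.9155 8.3499 0.0000 0.0000 0.0000 0.0000 0.0000 0.0000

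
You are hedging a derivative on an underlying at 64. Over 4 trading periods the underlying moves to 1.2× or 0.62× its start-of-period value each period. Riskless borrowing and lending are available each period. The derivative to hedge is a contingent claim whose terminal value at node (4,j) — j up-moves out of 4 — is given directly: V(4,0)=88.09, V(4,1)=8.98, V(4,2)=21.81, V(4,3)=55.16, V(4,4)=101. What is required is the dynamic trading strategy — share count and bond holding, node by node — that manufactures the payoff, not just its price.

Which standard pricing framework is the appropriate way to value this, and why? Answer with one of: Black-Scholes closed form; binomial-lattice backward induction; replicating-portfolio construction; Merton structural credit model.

Key observation: the deliverable is the dynamic trading strategy on the 4-step tree (spot 64, moves 1.2 and 0.62), so the valuation must go through the node-by-node replicating-portfolio solve.

framework: replicating-portfolio construction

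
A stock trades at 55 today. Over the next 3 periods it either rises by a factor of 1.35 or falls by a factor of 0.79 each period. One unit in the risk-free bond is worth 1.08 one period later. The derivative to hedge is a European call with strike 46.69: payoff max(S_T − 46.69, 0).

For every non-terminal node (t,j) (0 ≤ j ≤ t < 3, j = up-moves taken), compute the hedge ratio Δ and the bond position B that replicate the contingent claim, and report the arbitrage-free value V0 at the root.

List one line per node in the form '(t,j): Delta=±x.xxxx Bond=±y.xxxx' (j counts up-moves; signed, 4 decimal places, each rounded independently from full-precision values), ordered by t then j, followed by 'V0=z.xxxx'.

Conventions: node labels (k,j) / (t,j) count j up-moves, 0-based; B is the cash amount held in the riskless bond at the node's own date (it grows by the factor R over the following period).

Risk-neutral probability p* = (R−d)/(u−d) = (1.08−0.79)/(1.35−0.79) = 0.5179.
Terminal payoffs: V(3,0)=0.0000, V(3,1)=0.0000, V(3,2)=32.4976, V(3,3)=88.6306
Node (2,0) S=34.3255: V=(p*·0.0000+(1−p*)·0.0000)/1.08=0.0000; Δ=(0.0000−0.0000)/(46.3394−27.1171)=0.0000; B=V−Δ·S=0.0000
Node (2,1) S=58.6575: V=(p*·32.4976+(1−p*)·0.0000)/1.08=15.5825; Δ=(32.4976−0.0000)/(79.1876−46.3394)=0.9893; B=V−Δ·S=-42.4489
Node (2,2) S=100.2375: V=(p*·88.6306+(1−p*)·32.4976)/1.08=57.0060; Δ=(88.6306−32.4976)/(135.3206−79.1876)=1.0000; B=V−Δ·S=-43.2315
Node (1,0) S=43.4500: V=(p*·15.5825+(1−p*)·0.0000)/1.08=7.4718; Δ=(15.5825−0.0000)/(58.6575−34.3255)=0.6404; B=V−Δ·S=-20.3542
Node (1,1) S=74.2500: V=(p*·57.0060+(1−p*)·15.5825)/1.08=34.2907; Δ=(57.0060−15.5825)/(100.2375−58.6575)=0.9962; B=V−Δ·S=-39.6798
Node (0,0) S=55.0000: V=(p*·34.2907+(1−p*)·7.4718)/1.08=19.7779; Δ=(34.2907−7.4718)/(74.2500−43.4500)=0.8707; B=V−Δ·S=-28.1130
As a check, the time-0 holding Δ(0,0)·S0 + B(0,0) comes to 19.7779 — exactly V0.

(0,0): Delta=0.8707 Bond=-28.1130
(1,0): Delta=0.6404 Bond=-20.3542
(1,1): Delta=0.9962 Bond=-39.6798
(2,0): Delta=0.0000 Bond=0.0000
(2,1): Delta=0.9893 Bond=-42.4489
(2,2): Delta=1.0000 Bond=-43.2315
V0=19.7779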